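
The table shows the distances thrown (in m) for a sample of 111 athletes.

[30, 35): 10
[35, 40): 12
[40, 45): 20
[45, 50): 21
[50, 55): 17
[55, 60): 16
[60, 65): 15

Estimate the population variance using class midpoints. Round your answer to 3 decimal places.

Midpoints: 32.5, 37.5, 42.5, 47.5, 52.5, 57.5, 62.5
n = 111, Σfm = 5372.5, mean = 48.4009
Σfm² = 269293.75
Σf(m − x̄)² = Σfm² − (Σfm)²/n = 269293.75 − 5372.5²/111 = 9259.9099
Population variance = 9259.9099 / 111 = 83.4226

83.423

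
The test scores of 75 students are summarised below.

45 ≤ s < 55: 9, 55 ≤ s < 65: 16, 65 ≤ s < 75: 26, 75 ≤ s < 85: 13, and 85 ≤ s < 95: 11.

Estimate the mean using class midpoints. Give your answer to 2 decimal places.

70.13

Midpoints: 50, 60, 70, 80, 90
Σfm = 9×50 + 16×60 + 26×70 + 13×80 + 11×90 = 5260
n = Σf = 75
Mean = 5260 / 75 = 70.1333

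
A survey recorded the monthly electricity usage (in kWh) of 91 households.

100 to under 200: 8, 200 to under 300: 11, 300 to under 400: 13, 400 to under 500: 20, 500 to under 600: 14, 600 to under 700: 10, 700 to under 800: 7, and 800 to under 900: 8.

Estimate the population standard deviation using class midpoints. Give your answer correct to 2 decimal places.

Midpoints: 150, 250, 350, 450, 550, 650, 750, 850
n = 91, Σfm = 43750, mean = 480.7692
Σfm² = 24687500
Σf(m − x̄)² = Σfm² − (Σfm)²/n = 24687500 − 43750²/91 = 3653846.1538
Population variance = 3653846.1538 / 91 = 40152.1555
Standard deviation = √40152.1555 = 200.3800

200.38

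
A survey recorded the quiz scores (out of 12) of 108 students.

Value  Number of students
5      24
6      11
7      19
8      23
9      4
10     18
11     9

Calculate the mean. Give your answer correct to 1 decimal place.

7.6

Values: 5, 6, 7, 8, 9, 10, 11
Σfx = 24×5 + 11×6 + 19×7 + 23×8 + 4×9 + 18×10 + 9×11 = 818
n = Σf = 108
Mean = 818 / 108 = 7.5741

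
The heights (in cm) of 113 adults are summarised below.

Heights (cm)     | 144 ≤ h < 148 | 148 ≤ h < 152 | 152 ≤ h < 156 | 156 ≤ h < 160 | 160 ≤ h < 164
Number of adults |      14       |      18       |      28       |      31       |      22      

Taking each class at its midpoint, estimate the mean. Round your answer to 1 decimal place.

Midpoints: 146, 150, 154, 158, 162
Σfm = 14×146 + 18×150 + 28×154 + 31×158 + 22×162 = 17518
n = Σf = 113
Mean = 17518 / 113 = 155.0265

155.0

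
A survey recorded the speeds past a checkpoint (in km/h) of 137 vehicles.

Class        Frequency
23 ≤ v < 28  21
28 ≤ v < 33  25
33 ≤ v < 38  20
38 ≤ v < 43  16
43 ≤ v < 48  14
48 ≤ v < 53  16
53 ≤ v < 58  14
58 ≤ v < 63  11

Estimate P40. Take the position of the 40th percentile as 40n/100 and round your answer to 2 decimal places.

Cumulative frequencies: 21, 46, 66, 82, 96, 112, 126, 137
n = 137; position = 40n/100 = 54.8.
This falls in the class 33 ≤ v < 38: L = 33, F = 46, f = 20, h = 5.
40th percentile ≈ 33 + ((54.8 − 46) / 20) × 5 = 35.2000

35.20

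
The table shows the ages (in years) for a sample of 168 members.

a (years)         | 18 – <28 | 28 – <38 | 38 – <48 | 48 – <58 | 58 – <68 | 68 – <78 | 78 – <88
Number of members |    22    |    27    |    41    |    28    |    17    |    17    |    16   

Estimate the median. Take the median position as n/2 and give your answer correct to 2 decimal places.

46.54

Cumulative frequencies: 22, 49, 90, 118, 135, 152, 168
n = 168; position = n/2 = 84.
This falls in the class 38 – <48: L = 38, F = 49, f = 41, h = 10.
Median ≈ 38 + ((84 − 49) / 41) × 10 = 46.5366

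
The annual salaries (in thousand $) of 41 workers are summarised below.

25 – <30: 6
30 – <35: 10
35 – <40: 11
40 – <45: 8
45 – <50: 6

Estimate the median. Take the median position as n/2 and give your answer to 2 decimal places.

Cumulative frequencies: 6, 16, 27, 35, 41
n = 41; position = n/2 = 20.5.
This falls in the class 35 – <40: L = 35, F = 16, f = 11, h = 5.
Median ≈ 35 + ((20.5 − 16) / 11) × 5 = 37.0455

37.05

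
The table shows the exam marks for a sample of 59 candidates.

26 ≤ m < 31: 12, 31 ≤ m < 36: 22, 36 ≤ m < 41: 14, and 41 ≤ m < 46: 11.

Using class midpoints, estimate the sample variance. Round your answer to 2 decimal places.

Midpoints: 28.5, 33.5, 38.5, 43.5
n = 59, Σfm = 2096.5, mean = 35.5339
Σfm² = 76002.75
Σf(m − x̄)² = Σfm² − (Σfm)²/n = 76002.75 − 2096.5²/59 = 1505.9322
Sample variance = 1505.9322 / 58 = 25.9643

25.96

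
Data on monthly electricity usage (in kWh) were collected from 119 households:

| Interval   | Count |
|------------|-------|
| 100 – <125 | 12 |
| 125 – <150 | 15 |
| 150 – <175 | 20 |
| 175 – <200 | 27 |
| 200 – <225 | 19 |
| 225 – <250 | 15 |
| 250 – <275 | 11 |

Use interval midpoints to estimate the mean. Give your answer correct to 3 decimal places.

186.660

Midpoints: 112.5, 137.5, 162.5, 187.5, 212.5, 237.5, 262.5
Σfm = 12×112.5 + 15×137.5 + 20×162.5 + 27×187.5 + 19×212.5 + 15×237.5 + 11×262.5 = 22212.5
n = Σf = 119
Mean = 22212.5 / 119 = 186.6597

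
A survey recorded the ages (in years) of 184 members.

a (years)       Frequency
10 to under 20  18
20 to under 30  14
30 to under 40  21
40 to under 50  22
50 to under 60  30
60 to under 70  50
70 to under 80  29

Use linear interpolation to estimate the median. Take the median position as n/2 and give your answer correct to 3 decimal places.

55.667

Cumulative frequencies: 18, 32, 53, 75, 105, 155, 184
n = 184; position = n/2 = 92.
This falls in the class 50 to under 60: L = 50, F = 75, f = 30, h = 10.
Median ≈ 50 + ((92 − 75) / 30) × 10 = 55.6667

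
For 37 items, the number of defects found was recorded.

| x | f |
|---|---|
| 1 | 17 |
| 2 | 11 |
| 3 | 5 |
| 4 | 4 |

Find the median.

2

Cumulative frequencies: 17, 28, 33, 37
n = 37, so the median is the value in position (n+1)/2 = 19.
Position 19 falls at value 2.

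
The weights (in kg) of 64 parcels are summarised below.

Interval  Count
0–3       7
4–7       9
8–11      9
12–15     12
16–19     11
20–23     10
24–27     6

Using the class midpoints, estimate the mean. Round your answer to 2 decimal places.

13.56

Midpoints: 1.5, 5.5, 9.5, 13.5, 17.5, 21.5, 25.5
Σfm = 7×1.5 + 9×5.5 + 9×9.5 + 12×13.5 + 11×17.5 + 10×21.5 + 6×25.5 = 868
n = Σf = 64
Mean = 868 / 64 = 13.5625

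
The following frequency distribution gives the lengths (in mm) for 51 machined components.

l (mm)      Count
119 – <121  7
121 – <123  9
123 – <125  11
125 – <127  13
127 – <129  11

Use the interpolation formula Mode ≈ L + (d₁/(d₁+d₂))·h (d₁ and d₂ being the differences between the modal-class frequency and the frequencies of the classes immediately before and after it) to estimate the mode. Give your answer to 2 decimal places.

Modal class: 125 – <127 (highest frequency 13).
d₁ = 13 − 11 = 2, d₂ = 13 − 11 = 2
Mode ≈ 125 + (2/(2+2)) × 2 = 125 + 1.0000 = 126.0000

126.00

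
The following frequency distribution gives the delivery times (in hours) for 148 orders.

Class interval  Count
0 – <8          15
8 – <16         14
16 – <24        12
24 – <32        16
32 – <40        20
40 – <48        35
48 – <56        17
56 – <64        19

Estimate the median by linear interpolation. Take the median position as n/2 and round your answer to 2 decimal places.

38.80

Cumulative frequencies: 15, 29, 41, 57, 77, 112, 129, 148
n = 148; position = n/2 = 74.
This falls in the class 32 – <40: L = 32, F = 57, f = 20, h = 8.
Median ≈ 32 + ((74 − 57) / 20) × 8 = 38.8000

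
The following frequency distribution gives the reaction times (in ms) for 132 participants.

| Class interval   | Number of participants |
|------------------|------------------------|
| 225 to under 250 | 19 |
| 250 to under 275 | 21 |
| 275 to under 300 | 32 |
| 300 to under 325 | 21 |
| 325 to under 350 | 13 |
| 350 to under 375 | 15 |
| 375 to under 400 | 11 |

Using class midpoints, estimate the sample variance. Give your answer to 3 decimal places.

Midpoints: 237.5, 262.5, 287.5, 312.5, 337.5, 362.5, 387.5
n = 132, Σfm = 39875, mean = 302.0833
Σfm² = 12318125
Σf(m − x̄)² = Σfm² − (Σfm)²/n = 12318125 − 39875²/132 = 272552.0833
Sample variance = 272552.0833 / 131 = 2080.5503

2080.550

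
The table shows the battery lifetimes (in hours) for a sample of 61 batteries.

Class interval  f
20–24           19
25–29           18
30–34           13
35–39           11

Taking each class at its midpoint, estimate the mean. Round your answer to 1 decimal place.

Midpoints: 22, 27, 32, 37
Σfm = 19×22 + 18×27 + 13×32 + 11×37 = 1727
n = Σf = 61
Mean = 1727 / 61 = 28.3115

28.3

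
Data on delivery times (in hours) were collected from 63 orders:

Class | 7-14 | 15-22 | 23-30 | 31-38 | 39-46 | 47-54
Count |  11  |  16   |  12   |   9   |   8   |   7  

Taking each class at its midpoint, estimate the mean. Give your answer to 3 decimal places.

Midpoints: 10.5, 18.5, 26.5, 34.5, 42.5, 50.5
Σfm = 11×10.5 + 16×18.5 + 12×26.5 + 9×34.5 + 8×42.5 + 7×50.5 = 1733.5
n = Σf = 63
Mean = 1733.5 / 63 = 27.5159

27.516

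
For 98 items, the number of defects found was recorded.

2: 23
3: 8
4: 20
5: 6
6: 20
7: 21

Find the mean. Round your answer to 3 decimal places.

4.561

Values: 2, 3, 4, 5, 6, 7
Σfx = 23×2 + 8×3 + 20×4 + 6×5 + 20×6 + 21×7 = 447
n = Σf = 98
Mean = 447 / 98 = 4.5612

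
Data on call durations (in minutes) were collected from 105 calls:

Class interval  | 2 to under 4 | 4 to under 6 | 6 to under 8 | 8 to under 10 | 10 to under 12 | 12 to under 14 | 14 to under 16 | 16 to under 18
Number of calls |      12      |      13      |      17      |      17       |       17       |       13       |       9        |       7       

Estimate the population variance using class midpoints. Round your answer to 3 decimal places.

16.593

Midpoints: 3, 5, 7, 9, 11, 13, 15, 17
n = 105, Σfm = 983, mean = 9.3619
Σfm² = 10945
Σf(m − x̄)² = Σfm² − (Σfm)²/n = 10945 − 983²/105 = 1742.2476
Population variance = 1742.2476 / 105 = 16.5928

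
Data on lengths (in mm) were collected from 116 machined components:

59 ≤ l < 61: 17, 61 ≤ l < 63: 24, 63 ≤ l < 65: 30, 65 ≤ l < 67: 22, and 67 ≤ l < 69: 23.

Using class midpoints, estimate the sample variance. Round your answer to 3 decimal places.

7.135

Midpoints: 60, 62, 64, 66, 68
n = 116, Σfm = 7444, mean = 64.1724
Σfm² = 478520
Σf(m − x̄)² = Σfm² − (Σfm)²/n = 478520 − 7444²/116 = 820.5517
Sample variance = 820.5517 / 115 = 7.1352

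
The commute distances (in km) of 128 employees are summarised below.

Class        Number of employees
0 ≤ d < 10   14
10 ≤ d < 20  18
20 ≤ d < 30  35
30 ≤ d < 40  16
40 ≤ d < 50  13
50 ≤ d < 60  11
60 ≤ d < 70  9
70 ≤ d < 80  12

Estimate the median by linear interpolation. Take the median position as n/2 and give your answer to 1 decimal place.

Cumulative frequencies: 14, 32, 67, 83, 96, 107, 116, 128
n = 128; position = n/2 = 64.
This falls in the class 20 ≤ d < 30: L = 20, F = 32, f = 35, h = 10.
Median ≈ 20 + ((64 − 32) / 35) × 10 = 29.1429

29.1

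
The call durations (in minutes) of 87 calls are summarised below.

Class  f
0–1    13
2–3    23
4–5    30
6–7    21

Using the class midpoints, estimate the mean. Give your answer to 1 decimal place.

3.9

Midpoints: 0.5, 2.5, 4.5, 6.5
Σfm = 13×0.5 + 23×2.5 + 30×4.5 + 21×6.5 = 335.5
n = Σf = 87
Mean = 335.5 / 87 = 3.8563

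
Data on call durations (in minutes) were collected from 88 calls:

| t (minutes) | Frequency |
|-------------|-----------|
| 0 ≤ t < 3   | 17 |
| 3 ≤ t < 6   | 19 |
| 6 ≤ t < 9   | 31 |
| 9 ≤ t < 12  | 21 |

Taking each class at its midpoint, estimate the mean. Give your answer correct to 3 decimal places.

6.409

Midpoints: 1.5, 4.5, 7.5, 10.5
Σfm = 17×1.5 + 19×4.5 + 31×7.5 + 21×10.5 = 564
n = Σf = 88
Mean = 564 / 88 = 6.4091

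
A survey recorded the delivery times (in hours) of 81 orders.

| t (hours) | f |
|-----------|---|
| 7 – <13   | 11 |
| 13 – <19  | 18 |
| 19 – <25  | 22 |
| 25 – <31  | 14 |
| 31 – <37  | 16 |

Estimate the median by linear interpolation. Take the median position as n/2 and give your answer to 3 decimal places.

Cumulative frequencies: 11, 29, 51, 65, 81
n = 81; position = n/2 = 40.5.
This falls in the class 19 – <25: L = 19, F = 29, f = 22, h = 6.
Median ≈ 19 + ((40.5 − 29) / 22) × 6 = 22.1364

22.136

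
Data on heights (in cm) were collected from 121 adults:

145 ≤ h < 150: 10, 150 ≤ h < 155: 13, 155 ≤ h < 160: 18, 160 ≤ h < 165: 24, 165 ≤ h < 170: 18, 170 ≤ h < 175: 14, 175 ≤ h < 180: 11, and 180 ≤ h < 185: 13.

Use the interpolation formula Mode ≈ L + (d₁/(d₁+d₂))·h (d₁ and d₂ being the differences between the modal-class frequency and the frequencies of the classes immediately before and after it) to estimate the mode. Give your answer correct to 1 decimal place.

Modal class: 160 ≤ h < 165 (highest frequency 24).
d₁ = 24 − 18 = 6, d₂ = 24 − 18 = 6
Mode ≈ 160 + (6/(6+6)) × 5 = 160 + 2.5000 = 162.5000

162.5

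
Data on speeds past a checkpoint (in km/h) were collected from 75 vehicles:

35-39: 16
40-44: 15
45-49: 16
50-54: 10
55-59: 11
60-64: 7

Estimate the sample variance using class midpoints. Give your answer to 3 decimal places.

66.054

Midpoints: 37, 42, 47, 52, 57, 62
n = 75, Σfm = 3555, mean = 47.4000
Σfm² = 173395
Σf(m − x̄)² = Σfm² − (Σfm)²/n = 173395 − 3555²/75 = 4888.0000
Sample variance = 4888.0000 / 74 = 66.0541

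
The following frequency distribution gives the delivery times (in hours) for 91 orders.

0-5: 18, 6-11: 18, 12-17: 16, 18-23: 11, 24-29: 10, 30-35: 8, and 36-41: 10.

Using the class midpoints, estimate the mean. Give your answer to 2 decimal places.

Midpoints: 2.5, 8.5, 14.5, 20.5, 26.5, 32.5, 38.5
Σfm = 18×2.5 + 18×8.5 + 16×14.5 + 11×20.5 + 10×26.5 + 8×32.5 + 10×38.5 = 1565.5
n = Σf = 91
Mean = 1565.5 / 91 = 17.2033

17.20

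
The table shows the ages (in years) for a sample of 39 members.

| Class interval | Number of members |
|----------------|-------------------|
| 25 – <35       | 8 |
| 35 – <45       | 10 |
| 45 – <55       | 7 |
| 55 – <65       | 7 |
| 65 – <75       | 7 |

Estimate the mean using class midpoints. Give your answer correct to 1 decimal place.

48.7

Midpoints: 30, 40, 50, 60, 70
Σfm = 8×30 + 10×40 + 7×50 + 7×60 + 7×70 = 1900
n = Σf = 39
Mean = 1900 / 39 = 48.7179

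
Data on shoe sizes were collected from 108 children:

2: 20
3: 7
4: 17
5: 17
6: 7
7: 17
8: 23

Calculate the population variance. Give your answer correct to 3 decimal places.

Values: 2, 3, 4, 5, 6, 7, 8
n = 108, Σfx = 559, mean = 5.1759
Σfx² = 3397
Σf(x − x̄)² = Σfx² − (Σfx)²/n = 3397 − 559²/108 = 503.6574
Population variance = 503.6574 / 108 = 4.6635

4.663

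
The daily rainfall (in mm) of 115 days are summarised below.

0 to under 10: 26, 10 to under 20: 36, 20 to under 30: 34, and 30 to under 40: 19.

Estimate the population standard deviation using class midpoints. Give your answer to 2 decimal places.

Midpoints: 5, 15, 25, 35
n = 115, Σfm = 2185, mean = 19.0000
Σfm² = 53275
Σf(m − x̄)² = Σfm² − (Σfm)²/n = 53275 − 2185²/115 = 11760.0000
Population variance = 11760.0000 / 115 = 102.2609
Standard deviation = √102.2609 = 10.1124

10.11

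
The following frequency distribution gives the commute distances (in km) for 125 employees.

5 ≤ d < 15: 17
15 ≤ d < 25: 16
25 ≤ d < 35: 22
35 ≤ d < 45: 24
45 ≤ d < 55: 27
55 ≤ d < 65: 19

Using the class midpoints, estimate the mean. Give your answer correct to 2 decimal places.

Midpoints: 10, 20, 30, 40, 50, 60
Σfm = 17×10 + 16×20 + 22×30 + 24×40 + 27×50 + 19×60 = 4600
n = Σf = 125
Mean = 4600 / 125 = 36.8000

36.80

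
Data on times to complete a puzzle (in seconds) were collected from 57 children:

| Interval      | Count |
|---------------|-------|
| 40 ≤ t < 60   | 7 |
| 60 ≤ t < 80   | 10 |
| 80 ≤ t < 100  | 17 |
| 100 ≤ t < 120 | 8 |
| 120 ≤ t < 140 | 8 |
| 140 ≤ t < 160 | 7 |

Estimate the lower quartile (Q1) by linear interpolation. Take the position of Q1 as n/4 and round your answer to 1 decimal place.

74.5

Cumulative frequencies: 7, 17, 34, 42, 50, 57
n = 57; position = n/4 = 14.25.
This falls in the class 60 ≤ t < 80: L = 60, F = 7, f = 10, h = 20.
Lower quartile ≈ 60 + ((14.25 − 7) / 10) × 20 = 74.5000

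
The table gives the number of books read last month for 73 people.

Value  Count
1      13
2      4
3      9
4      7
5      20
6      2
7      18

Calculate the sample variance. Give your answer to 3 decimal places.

4.519

Values: 1, 2, 3, 4, 5, 6, 7
n = 73, Σfx = 314, mean = 4.3014
Σfx² = 1676
Σf(x − x̄)² = Σfx² − (Σfx)²/n = 1676 − 314²/73 = 325.3699
Sample variance = 325.3699 / 72 = 4.5190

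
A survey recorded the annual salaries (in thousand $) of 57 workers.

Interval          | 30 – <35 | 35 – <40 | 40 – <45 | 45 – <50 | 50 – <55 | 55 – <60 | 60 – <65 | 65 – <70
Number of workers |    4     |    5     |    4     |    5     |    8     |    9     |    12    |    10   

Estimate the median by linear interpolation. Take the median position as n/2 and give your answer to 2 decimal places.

56.39

Cumulative frequencies: 4, 9, 13, 18, 26, 35, 47, 57
n = 57; position = n/2 = 28.5.
This falls in the class 55 – <60: L = 55, F = 26, f = 9, h = 5.
Median ≈ 55 + ((28.5 − 26) / 9) × 5 = 56.3889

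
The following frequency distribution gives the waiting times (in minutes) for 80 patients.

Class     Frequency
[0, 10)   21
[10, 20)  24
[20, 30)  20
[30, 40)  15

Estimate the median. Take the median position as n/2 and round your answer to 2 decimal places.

17.92

Cumulative frequencies: 21, 45, 65, 80
n = 80; position = n/2 = 40.
This falls in the class [10, 20): L = 10, F = 21, f = 24, h = 10.
Median ≈ 10 + ((40 − 21) / 24) × 10 = 17.9167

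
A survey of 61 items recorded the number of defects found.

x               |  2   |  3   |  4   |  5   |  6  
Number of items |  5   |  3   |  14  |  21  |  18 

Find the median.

Cumulative frequencies: 5, 8, 22, 43, 61
n = 61, so the median is the value in position (n+1)/2 = 31.
Position 31 falls at value 5.

5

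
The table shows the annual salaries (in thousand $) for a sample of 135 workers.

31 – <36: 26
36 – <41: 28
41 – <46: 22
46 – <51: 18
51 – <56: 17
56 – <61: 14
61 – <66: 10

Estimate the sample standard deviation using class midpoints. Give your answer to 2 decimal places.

9.49

Midpoints: 33.5, 38.5, 43.5, 48.5, 53.5, 58.5, 63.5
n = 135, Σfm = 6142.5, mean = 45.5000
Σfm² = 291543.75
Σf(m − x̄)² = Σfm² − (Σfm)²/n = 291543.75 − 6142.5²/135 = 12060.0000
Sample variance = 12060.0000 / 134 = 90.0000
Standard deviation = √90.0000 = 9.4868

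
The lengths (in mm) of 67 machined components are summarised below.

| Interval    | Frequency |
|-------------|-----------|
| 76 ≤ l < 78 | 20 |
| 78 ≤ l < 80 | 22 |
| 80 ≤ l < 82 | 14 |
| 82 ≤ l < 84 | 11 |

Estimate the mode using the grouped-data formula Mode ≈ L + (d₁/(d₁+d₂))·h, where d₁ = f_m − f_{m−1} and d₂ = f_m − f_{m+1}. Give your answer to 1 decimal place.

Modal class: 78 ≤ l < 80 (highest frequency 22).
d₁ = 22 − 20 = 2, d₂ = 22 − 14 = 8
Mode ≈ 78 + (2/(2+8)) × 2 = 78 + 0.4000 = 78.4000

78.4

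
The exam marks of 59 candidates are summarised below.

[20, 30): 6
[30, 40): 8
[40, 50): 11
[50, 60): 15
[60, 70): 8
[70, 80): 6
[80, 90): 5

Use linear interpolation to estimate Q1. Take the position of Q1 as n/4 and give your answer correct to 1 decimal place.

40.7

Cumulative frequencies: 6, 14, 25, 40, 48, 54, 59
n = 59; position = n/4 = 14.75.
This falls in the class [40, 50): L = 40, F = 14, f = 11, h = 10.
Lower quartile ≈ 40 + ((14.75 − 14) / 11) × 10 = 40.6818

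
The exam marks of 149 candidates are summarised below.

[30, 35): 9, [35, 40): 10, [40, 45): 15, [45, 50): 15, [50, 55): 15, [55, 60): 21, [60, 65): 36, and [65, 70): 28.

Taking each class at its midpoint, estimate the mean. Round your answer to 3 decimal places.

54.715

Midpoints: 32.5, 37.5, 42.5, 47.5, 52.5, 57.5, 62.5, 67.5
Σfm = 9×32.5 + 10×37.5 + 15×42.5 + 15×47.5 + 15×52.5 + 21×57.5 + 36×62.5 + 28×67.5 = 8152.5
n = Σf = 149
Mean = 8152.5 / 149 = 54.7148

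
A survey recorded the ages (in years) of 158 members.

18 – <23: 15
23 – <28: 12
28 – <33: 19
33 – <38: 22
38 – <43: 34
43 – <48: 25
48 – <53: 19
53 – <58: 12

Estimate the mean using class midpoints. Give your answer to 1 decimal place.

Midpoints: 20.5, 25.5, 30.5, 35.5, 40.5, 45.5, 50.5, 55.5
Σfm = 15×20.5 + 12×25.5 + 19×30.5 + 22×35.5 + 34×40.5 + 25×45.5 + 19×50.5 + 12×55.5 = 6114
n = Σf = 158
Mean = 6114 / 158 = 38.6962

38.7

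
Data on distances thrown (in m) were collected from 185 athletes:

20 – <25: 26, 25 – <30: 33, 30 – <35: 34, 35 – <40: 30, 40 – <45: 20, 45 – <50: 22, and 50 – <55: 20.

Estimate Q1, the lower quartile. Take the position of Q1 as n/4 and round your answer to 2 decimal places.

28.07

Cumulative frequencies: 26, 59, 93, 123, 143, 165, 185
n = 185; position = n/4 = 46.25.
This falls in the class 25 – <30: L = 25, F = 26, f = 33, h = 5.
Lower quartile ≈ 25 + ((46.25 − 26) / 33) × 5 = 28.0682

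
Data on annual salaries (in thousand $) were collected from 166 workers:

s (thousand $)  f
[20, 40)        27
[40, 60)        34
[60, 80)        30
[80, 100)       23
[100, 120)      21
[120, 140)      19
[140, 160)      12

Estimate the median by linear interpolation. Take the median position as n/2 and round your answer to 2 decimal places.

74.67

Cumulative frequencies: 27, 61, 91, 114, 135, 154, 166
n = 166; position = n/2 = 83.
This falls in the class [60, 80): L = 60, F = 61, f = 30, h = 20.
Median ≈ 60 + ((83 − 61) / 30) × 20 = 74.6667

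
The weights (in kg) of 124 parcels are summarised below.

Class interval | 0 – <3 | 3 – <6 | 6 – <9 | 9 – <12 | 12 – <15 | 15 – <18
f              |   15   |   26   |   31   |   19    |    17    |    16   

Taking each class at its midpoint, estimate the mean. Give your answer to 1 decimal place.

8.6

Midpoints: 1.5, 4.5, 7.5, 10.5, 13.5, 16.5
Σfm = 15×1.5 + 26×4.5 + 31×7.5 + 19×10.5 + 17×13.5 + 16×16.5 = 1065
n = Σf = 124
Mean = 1065 / 124 = 8.5887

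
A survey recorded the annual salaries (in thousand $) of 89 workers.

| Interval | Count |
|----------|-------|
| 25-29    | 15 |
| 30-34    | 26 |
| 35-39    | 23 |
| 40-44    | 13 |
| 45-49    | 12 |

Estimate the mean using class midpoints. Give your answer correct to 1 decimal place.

Midpoints: 27, 32, 37, 42, 47
Σfm = 15×27 + 26×32 + 23×37 + 13×42 + 12×47 = 3198
n = Σf = 89
Mean = 3198 / 89 = 35.9326

35.9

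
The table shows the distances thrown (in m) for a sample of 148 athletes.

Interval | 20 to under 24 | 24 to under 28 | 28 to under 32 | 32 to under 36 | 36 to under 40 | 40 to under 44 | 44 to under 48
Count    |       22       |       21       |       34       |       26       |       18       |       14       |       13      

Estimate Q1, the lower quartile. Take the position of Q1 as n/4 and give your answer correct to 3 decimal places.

26.857

Cumulative frequencies: 22, 43, 77, 103, 121, 135, 148
n = 148; position = n/4 = 37.
This falls in the class 24 to under 28: L = 24, F = 22, f = 21, h = 4.
Lower quartile ≈ 24 + ((37 − 22) / 21) × 4 = 26.8571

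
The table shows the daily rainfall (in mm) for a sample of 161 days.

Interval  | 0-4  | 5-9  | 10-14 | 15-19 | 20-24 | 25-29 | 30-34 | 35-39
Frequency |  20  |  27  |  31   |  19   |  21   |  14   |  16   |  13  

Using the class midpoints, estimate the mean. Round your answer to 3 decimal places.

Midpoints: 2, 7, 12, 17, 22, 27, 32, 37
Σfm = 20×2 + 27×7 + 31×12 + 19×17 + 21×22 + 14×27 + 16×32 + 13×37 = 2757
n = Σf = 161
Mean = 2757 / 161 = 17.1242

17.124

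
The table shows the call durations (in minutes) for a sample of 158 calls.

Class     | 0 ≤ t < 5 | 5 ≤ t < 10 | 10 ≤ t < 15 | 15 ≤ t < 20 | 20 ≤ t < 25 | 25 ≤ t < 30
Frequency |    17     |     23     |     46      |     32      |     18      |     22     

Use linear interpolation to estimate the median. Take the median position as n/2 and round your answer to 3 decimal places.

Cumulative frequencies: 17, 40, 86, 118, 136, 158
n = 158; position = n/2 = 79.
This falls in the class 10 ≤ t < 15: L = 10, F = 40, f = 46, h = 5.
Median ≈ 10 + ((79 − 40) / 46) × 5 = 14.2391

14.239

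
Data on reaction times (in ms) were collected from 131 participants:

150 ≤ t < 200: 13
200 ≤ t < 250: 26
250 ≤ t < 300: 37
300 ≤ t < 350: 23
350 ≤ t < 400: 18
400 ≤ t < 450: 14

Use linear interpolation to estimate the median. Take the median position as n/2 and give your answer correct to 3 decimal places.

285.811

Cumulative frequencies: 13, 39, 76, 99, 117, 131
n = 131; position = n/2 = 65.5.
This falls in the class 250 ≤ t < 300: L = 250, F = 39, f = 37, h = 50.
Median ≈ 250 + ((65.5 − 39) / 37) × 50 = 285.8108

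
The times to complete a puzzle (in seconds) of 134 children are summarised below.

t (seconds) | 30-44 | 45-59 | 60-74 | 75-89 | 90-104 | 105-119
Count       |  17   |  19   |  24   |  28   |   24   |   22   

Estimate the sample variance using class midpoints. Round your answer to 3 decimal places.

591.916

Midpoints: 37, 52, 67, 82, 97, 112
n = 134, Σfm = 10313, mean = 76.9627
Σfm² = 872441
Σf(m − x̄)² = Σfm² − (Σfm)²/n = 872441 − 10313²/134 = 78724.8134
Sample variance = 78724.8134 / 133 = 591.9159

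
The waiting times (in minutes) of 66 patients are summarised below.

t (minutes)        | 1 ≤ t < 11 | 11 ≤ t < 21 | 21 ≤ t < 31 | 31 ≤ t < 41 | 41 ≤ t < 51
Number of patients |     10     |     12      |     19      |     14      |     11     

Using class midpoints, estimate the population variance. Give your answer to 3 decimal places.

166.299

Midpoints: 6, 16, 26, 36, 46
n = 66, Σfm = 1756, mean = 26.6061
Σfm² = 57696
Σf(m − x̄)² = Σfm² − (Σfm)²/n = 57696 − 1756²/66 = 10975.7576
Population variance = 10975.7576 / 66 = 166.2994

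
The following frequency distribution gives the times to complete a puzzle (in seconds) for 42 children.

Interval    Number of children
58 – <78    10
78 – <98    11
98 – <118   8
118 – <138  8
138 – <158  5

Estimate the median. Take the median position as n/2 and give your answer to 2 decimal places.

Cumulative frequencies: 10, 21, 29, 37, 42
n = 42; position = n/2 = 21.
This falls in the class 78 – <98: L = 78, F = 10, f = 11, h = 20.
Median ≈ 78 + ((21 − 10) / 11) × 20 = 98.0000

98.00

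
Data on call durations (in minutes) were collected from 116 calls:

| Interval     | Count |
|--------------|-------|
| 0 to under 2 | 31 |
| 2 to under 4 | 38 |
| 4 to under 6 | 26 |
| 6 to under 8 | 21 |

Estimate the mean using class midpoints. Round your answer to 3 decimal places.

3.638

Midpoints: 1, 3, 5, 7
Σfm = 31×1 + 38×3 + 26×5 + 21×7 = 422
n = Σf = 116
Mean = 422 / 116 = 3.6379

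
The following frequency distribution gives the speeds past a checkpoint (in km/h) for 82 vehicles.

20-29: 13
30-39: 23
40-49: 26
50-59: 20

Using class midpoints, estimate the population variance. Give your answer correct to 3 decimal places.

103.346

Midpoints: 24.5, 34.5, 44.5, 54.5
n = 82, Σfm = 3359, mean = 40.9634
Σfm² = 146070.5
Σf(m − x̄)² = Σfm² − (Σfm)²/n = 146070.5 − 3359²/82 = 8474.3902
Population variance = 8474.3902 / 82 = 103.3462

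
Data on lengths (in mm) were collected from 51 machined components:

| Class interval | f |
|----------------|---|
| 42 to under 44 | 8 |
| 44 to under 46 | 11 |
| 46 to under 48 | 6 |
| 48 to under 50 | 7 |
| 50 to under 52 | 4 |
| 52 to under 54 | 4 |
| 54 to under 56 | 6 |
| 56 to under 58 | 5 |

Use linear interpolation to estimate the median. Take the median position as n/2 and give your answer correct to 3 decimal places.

48.143

Cumulative frequencies: 8, 19, 25, 32, 36, 40, 46, 51
n = 51; position = n/2 = 25.5.
This falls in the class 48 to under 50: L = 48, F = 25, f = 7, h = 2.
Median ≈ 48 + ((25.5 − 25) / 7) × 2 = 48.1429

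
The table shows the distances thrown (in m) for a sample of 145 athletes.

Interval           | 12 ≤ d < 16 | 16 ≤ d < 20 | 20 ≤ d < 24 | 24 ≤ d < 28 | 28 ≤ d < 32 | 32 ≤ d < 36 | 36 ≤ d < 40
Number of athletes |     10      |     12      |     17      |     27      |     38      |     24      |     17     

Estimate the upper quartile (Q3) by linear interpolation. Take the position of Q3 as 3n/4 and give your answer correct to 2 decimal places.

32.79

Cumulative frequencies: 10, 22, 39, 66, 104, 128, 145
n = 145; position = 3n/4 = 108.75.
This falls in the class 32 ≤ d < 36: L = 32, F = 104, f = 24, h = 4.
Upper quartile ≈ 32 + ((108.75 − 104) / 24) × 4 = 32.7917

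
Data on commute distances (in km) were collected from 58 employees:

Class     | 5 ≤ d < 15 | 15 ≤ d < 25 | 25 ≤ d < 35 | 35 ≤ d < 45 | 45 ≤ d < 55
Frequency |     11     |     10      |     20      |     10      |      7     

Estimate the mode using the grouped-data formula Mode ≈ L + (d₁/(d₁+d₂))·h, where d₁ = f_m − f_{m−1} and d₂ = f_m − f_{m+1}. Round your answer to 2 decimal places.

Modal class: 25 ≤ d < 35 (highest frequency 20).
d₁ = 20 − 10 = 10, d₂ = 20 − 10 = 10
Mode ≈ 25 + (10/(10+10)) × 10 = 25 + 5.0000 = 30.0000

30.00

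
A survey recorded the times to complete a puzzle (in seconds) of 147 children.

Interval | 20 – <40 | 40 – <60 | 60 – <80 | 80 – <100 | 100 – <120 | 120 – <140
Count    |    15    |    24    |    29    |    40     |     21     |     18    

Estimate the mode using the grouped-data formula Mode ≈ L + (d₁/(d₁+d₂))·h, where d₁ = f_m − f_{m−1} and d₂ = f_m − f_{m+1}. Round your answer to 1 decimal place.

87.3

Modal class: 80 – <100 (highest frequency 40).
d₁ = 40 − 29 = 11, d₂ = 40 − 21 = 19
Mode ≈ 80 + (11/(11+19)) × 20 = 80 + 7.3333 = 87.3333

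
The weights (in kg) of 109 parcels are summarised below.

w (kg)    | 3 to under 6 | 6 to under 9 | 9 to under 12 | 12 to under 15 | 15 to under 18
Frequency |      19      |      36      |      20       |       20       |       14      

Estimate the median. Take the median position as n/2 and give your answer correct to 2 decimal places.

8.96

Cumulative frequencies: 19, 55, 75, 95, 109
n = 109; position = n/2 = 54.5.
This falls in the class 6 to under 9: L = 6, F = 19, f = 36, h = 3.
Median ≈ 6 + ((54.5 − 19) / 36) × 3 = 8.9583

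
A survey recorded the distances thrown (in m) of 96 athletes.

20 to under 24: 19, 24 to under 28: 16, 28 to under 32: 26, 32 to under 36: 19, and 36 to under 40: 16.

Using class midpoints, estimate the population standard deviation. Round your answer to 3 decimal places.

Midpoints: 22, 26, 30, 34, 38
n = 96, Σfm = 2868, mean = 29.8750
Σfm² = 88480
Σf(m − x̄)² = Σfm² − (Σfm)²/n = 88480 − 2868²/96 = 2798.5000
Population variance = 2798.5000 / 96 = 29.1510
Standard deviation = √29.1510 = 5.3992

5.399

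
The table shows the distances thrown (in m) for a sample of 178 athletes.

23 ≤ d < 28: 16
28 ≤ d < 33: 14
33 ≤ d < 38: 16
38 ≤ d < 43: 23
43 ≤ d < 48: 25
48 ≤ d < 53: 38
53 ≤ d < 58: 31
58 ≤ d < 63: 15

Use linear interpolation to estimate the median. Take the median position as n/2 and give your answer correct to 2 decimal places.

47.00

Cumulative frequencies: 16, 30, 46, 69, 94, 132, 163, 178
n = 178; position = n/2 = 89.
This falls in the class 43 ≤ d < 48: L = 43, F = 69, f = 25, h = 5.
Median ≈ 43 + ((89 − 69) / 25) × 5 = 47.0000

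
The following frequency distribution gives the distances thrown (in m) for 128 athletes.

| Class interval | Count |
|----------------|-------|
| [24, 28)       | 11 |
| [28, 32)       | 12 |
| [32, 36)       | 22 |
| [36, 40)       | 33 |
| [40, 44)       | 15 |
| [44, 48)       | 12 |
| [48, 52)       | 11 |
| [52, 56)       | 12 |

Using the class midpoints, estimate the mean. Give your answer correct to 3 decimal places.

Midpoints: 26, 30, 34, 38, 42, 46, 50, 54
Σfm = 11×26 + 12×30 + 22×34 + 33×38 + 15×42 + 12×46 + 11×50 + 12×54 = 5028
n = Σf = 128
Mean = 5028 / 128 = 39.2812

39.281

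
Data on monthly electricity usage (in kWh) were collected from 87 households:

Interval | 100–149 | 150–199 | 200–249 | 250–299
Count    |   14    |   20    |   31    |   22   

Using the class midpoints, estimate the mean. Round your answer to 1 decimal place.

Midpoints: 124.5, 174.5, 224.5, 274.5
Σfm = 14×124.5 + 20×174.5 + 31×224.5 + 22×274.5 = 18231.5
n = Σf = 87
Mean = 18231.5 / 87 = 209.5575

209.6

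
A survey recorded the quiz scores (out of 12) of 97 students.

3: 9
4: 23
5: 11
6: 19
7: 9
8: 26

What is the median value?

6

Cumulative frequencies: 9, 32, 43, 62, 71, 97
n = 97, so the median is the value in position (n+1)/2 = 49.
Position 49 falls at value 6.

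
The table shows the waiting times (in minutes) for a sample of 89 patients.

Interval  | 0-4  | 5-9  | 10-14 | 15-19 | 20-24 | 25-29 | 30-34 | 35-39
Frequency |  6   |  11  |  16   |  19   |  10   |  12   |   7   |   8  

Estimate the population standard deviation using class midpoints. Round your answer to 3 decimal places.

9.947

Midpoints: 2, 7, 12, 17, 22, 27, 32, 37
n = 89, Σfm = 1668, mean = 18.7416
Σfm² = 40066
Σf(m − x̄)² = Σfm² − (Σfm)²/n = 40066 − 1668²/89 = 8805.0562
Population variance = 8805.0562 / 89 = 98.9332
Standard deviation = √98.9332 = 9.9465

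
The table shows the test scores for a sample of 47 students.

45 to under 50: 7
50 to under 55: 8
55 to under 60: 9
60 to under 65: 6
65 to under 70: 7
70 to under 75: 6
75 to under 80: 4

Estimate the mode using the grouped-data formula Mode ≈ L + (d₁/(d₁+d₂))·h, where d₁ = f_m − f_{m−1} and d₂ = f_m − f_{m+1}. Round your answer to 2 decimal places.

Modal class: 55 to under 60 (highest frequency 9).
d₁ = 9 − 8 = 1, d₂ = 9 − 6 = 3
Mode ≈ 55 + (1/(1+3)) × 5 = 55 + 1.2500 = 56.2500

56.25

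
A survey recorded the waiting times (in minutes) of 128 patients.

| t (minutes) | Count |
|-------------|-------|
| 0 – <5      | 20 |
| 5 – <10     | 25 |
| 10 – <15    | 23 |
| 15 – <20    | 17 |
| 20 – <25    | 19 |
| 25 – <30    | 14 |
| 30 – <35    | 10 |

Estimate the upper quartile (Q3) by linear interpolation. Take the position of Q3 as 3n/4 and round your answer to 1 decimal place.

22.9

Cumulative frequencies: 20, 45, 68, 85, 104, 118, 128
n = 128; position = 3n/4 = 96.
This falls in the class 20 – <25: L = 20, F = 85, f = 19, h = 5.
Upper quartile ≈ 20 + ((96 − 85) / 19) × 5 = 22.8947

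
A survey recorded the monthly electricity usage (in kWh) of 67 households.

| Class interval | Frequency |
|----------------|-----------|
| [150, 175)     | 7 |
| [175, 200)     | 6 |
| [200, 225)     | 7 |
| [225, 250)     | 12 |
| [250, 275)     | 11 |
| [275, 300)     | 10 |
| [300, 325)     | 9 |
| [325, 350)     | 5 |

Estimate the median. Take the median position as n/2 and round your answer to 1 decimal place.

253.4

Cumulative frequencies: 7, 13, 20, 32, 43, 53, 62, 67
n = 67; position = n/2 = 33.5.
This falls in the class [250, 275): L = 250, F = 32, f = 11, h = 25.
Median ≈ 250 + ((33.5 − 32) / 11) × 25 = 253.4091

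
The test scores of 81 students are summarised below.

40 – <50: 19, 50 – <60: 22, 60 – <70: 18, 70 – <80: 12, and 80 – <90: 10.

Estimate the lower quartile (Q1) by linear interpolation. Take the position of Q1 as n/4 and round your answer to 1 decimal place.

50.6

Cumulative frequencies: 19, 41, 59, 71, 81
n = 81; position = n/4 = 20.25.
This falls in the class 50 – <60: L = 50, F = 19, f = 22, h = 10.
Lower quartile ≈ 50 + ((20.25 − 19) / 22) × 10 = 50.5682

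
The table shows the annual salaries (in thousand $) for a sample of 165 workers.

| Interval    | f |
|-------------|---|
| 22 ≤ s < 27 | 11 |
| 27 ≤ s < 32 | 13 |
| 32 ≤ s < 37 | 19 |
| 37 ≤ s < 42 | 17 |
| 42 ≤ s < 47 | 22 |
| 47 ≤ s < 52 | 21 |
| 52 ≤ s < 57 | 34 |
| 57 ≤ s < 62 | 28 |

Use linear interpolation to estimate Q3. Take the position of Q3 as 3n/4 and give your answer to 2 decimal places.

55.05

Cumulative frequencies: 11, 24, 43, 60, 82, 103, 137, 165
n = 165; position = 3n/4 = 123.75.
This falls in the class 52 ≤ s < 57: L = 52, F = 103, f = 34, h = 5.
Upper quartile ≈ 52 + ((123.75 − 103) / 34) × 5 = 55.0515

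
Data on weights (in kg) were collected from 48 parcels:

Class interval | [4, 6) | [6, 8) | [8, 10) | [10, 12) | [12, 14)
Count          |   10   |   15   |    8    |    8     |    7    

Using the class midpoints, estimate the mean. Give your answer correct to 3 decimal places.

8.458

Midpoints: 5, 7, 9, 11, 13
Σfm = 10×5 + 15×7 + 8×9 + 8×11 + 7×13 = 406
n = Σf = 48
Mean = 406 / 48 = 8.4583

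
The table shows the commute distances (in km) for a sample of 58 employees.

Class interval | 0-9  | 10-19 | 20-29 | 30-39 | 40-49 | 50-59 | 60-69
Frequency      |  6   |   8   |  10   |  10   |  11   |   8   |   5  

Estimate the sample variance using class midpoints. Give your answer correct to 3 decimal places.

Midpoints: 4.5, 14.5, 24.5, 34.5, 44.5, 54.5, 64.5
n = 58, Σfm = 1981, mean = 34.1552
Σfm² = 86054.5
Σf(m − x̄)² = Σfm² − (Σfm)²/n = 86054.5 − 1981²/58 = 18393.1034
Sample variance = 18393.1034 / 57 = 322.6860

322.686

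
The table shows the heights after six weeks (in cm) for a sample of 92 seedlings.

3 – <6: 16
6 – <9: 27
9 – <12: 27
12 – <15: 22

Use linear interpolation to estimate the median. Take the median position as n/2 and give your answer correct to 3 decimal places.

Cumulative frequencies: 16, 43, 70, 92
n = 92; position = n/2 = 46.
This falls in the class 9 – <12: L = 9, F = 43, f = 27, h = 3.
Median ≈ 9 + ((46 − 43) / 27) × 3 = 9.3333

9.333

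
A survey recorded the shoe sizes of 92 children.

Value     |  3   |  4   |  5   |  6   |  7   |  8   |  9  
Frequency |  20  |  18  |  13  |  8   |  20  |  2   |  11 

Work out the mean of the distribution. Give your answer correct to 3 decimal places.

Values: 3, 4, 5, 6, 7, 8, 9
Σfx = 20×3 + 18×4 + 13×5 + 8×6 + 20×7 + 2×8 + 11×9 = 500
n = Σf = 92
Mean = 500 / 92 = 5.4348

5.435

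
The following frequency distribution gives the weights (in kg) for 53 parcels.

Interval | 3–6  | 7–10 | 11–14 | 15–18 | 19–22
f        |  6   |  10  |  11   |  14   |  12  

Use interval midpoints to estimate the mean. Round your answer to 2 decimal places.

Midpoints: 4.5, 8.5, 12.5, 16.5, 20.5
Σfm = 6×4.5 + 10×8.5 + 11×12.5 + 14×16.5 + 12×20.5 = 726.5
n = Σf = 53
Mean = 726.5 / 53 = 13.7075

13.71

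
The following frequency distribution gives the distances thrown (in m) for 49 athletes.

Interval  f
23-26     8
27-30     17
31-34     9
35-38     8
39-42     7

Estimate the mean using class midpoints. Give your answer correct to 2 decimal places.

31.60

Midpoints: 24.5, 28.5, 32.5, 36.5, 40.5
Σfm = 8×24.5 + 17×28.5 + 9×32.5 + 8×36.5 + 7×40.5 = 1548.5
n = Σf = 49
Mean = 1548.5 / 49 = 31.6020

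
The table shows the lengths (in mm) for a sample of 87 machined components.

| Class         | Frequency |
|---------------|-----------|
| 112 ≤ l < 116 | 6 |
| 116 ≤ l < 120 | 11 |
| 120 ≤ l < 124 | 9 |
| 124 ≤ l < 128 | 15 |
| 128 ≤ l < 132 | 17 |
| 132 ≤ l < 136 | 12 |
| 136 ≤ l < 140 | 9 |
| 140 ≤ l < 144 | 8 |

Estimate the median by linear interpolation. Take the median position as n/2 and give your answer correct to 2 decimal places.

Cumulative frequencies: 6, 17, 26, 41, 58, 70, 79, 87
n = 87; position = n/2 = 43.5.
This falls in the class 128 ≤ l < 132: L = 128, F = 41, f = 17, h = 4.
Median ≈ 128 + ((43.5 − 41) / 17) × 4 = 128.5882

128.59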